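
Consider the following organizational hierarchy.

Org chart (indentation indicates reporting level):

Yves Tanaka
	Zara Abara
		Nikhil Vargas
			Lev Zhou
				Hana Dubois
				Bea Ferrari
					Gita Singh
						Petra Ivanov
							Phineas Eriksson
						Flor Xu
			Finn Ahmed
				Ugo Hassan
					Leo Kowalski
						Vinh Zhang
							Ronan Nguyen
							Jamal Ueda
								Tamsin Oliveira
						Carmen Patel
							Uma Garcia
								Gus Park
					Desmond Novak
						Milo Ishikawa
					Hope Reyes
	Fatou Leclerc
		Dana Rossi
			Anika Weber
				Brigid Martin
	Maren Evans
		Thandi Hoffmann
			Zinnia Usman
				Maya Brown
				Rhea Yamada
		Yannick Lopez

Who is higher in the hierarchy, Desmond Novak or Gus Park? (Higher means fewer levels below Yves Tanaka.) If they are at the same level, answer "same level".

Desmond Novak is 5 levels below Yves Tanaka; Gus Park is 8. Desmond Novak is higher.

Desmond Novak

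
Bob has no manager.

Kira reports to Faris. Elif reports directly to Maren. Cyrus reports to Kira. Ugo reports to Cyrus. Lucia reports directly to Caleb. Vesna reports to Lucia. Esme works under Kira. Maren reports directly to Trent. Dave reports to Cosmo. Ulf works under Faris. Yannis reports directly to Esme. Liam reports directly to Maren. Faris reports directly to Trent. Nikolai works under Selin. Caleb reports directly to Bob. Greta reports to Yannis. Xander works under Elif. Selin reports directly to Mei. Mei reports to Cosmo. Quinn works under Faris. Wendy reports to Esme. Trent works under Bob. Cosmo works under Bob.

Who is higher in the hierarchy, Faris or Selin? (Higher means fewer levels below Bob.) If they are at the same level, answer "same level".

Faris is 2 levels below Bob; Selin is 3. Faris is higher.

Faris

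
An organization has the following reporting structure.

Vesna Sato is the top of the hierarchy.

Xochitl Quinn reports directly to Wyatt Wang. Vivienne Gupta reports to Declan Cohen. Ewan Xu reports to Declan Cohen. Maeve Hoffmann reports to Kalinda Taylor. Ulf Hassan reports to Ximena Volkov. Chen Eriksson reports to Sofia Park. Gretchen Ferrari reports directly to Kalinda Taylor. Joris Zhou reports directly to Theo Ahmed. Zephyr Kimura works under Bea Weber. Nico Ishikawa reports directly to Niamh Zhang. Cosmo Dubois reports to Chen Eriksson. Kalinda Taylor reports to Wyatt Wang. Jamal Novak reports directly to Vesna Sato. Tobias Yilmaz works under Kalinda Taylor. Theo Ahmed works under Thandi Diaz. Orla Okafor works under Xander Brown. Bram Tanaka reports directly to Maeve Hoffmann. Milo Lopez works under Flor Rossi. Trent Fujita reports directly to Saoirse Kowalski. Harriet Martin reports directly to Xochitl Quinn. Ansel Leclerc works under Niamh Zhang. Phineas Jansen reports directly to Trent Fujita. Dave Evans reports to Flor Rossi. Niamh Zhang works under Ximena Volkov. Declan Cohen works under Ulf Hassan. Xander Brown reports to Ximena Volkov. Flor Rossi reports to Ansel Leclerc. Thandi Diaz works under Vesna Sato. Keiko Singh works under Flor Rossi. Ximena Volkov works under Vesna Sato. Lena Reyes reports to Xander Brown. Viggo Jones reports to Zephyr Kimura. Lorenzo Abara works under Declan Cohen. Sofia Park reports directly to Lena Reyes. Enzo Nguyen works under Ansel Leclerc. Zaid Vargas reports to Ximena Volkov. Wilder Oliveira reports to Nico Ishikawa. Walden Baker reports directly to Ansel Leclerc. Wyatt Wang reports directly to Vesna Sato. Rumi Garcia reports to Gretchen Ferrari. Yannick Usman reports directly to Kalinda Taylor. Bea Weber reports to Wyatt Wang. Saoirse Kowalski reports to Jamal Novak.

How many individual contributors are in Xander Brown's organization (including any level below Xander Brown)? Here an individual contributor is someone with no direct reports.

The people in Xander Brown's organization with no one reporting to them are Orla Okafor, Cosmo Dubois. That is 2.

2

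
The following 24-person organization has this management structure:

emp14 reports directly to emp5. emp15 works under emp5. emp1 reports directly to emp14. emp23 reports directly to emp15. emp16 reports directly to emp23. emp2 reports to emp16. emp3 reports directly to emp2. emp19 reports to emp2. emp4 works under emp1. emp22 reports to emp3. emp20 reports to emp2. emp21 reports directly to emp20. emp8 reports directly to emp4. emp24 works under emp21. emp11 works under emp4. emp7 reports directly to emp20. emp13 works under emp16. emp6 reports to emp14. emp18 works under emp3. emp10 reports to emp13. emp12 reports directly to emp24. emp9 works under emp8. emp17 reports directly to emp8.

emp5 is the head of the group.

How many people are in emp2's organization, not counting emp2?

emp2 directly manages emp3, emp19, emp20. Under emp3: emp18, emp22 (2). emp19 has no reports. Under emp20: emp7, emp21, emp24, emp12 (4). So emp2's organization is 3 direct reports plus everyone under them: 3 + 1 + 5 = 9.

9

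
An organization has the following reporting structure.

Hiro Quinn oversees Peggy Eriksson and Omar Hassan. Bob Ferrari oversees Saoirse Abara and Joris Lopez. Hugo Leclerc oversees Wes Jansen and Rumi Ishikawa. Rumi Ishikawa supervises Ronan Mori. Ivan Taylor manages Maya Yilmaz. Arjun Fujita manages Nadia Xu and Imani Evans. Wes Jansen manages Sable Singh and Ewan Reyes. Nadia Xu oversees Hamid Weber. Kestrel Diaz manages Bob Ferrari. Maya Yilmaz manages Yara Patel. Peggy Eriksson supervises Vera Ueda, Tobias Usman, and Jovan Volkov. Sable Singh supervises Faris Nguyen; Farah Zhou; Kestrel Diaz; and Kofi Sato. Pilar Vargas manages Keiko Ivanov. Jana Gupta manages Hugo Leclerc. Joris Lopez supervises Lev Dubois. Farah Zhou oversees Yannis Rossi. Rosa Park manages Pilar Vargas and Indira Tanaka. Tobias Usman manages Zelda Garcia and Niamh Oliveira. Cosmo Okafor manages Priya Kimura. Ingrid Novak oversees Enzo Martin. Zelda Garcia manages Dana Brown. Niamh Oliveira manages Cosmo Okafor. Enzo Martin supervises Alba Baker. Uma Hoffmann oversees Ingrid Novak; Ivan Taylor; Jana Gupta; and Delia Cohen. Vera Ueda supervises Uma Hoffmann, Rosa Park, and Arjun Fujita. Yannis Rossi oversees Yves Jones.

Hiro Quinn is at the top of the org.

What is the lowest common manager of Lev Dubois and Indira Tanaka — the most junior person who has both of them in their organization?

Vera Ueda

Lev Dubois's chain of managers is Joris Lopez, Bob Ferrari, Kestrel Diaz, Sable Singh, Wes Jansen, Hugo Leclerc, Jana Gupta, Uma Hoffmann, Vera Ueda, Peggy Eriksson, Hiro Quinn. Indira Tanaka's chain of managers is Rosa Park, Vera Ueda, Peggy Eriksson, Hiro Quinn. The first manager that appears in both chains is Vera Ueda.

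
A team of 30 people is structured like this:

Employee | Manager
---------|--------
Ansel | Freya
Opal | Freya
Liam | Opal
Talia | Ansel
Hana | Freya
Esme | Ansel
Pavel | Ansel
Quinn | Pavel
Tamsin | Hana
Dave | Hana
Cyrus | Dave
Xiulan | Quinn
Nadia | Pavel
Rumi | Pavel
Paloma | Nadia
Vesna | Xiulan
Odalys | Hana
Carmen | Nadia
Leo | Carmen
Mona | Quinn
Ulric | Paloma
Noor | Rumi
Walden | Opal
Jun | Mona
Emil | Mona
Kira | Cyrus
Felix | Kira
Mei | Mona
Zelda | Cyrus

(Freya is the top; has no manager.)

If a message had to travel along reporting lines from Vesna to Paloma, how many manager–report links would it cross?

Vesna is 3 levels below Pavel, and Paloma is 2 levels below Pavel (their lowest common manager). The shortest path runs up from Vesna to Pavel and back down to Paloma: 3 + 2 = 5 links.

5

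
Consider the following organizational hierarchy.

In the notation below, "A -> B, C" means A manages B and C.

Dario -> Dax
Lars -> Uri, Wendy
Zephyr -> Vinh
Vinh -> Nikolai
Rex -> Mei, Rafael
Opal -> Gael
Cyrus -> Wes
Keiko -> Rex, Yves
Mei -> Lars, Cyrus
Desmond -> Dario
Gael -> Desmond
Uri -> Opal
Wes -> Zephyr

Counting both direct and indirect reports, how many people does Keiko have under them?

Keiko directly manages Rex, Yves. Under Rex: Rafael, Mei, Cyrus, Wes, Zephyr, Vinh, Nikolai, Lars, Wendy, Uri, Opal, Gael, Desmond, Dario, Dax (15). Yves has no reports. So Keiko's organization is 2 direct reports plus everyone under them: 16 + 1 = 17.

17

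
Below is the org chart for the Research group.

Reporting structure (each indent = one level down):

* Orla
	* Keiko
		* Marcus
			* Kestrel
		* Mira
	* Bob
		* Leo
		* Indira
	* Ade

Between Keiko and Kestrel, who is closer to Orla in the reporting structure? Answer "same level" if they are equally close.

Keiko is 1 level below Orla; Kestrel is 3. Keiko is higher.

Keiko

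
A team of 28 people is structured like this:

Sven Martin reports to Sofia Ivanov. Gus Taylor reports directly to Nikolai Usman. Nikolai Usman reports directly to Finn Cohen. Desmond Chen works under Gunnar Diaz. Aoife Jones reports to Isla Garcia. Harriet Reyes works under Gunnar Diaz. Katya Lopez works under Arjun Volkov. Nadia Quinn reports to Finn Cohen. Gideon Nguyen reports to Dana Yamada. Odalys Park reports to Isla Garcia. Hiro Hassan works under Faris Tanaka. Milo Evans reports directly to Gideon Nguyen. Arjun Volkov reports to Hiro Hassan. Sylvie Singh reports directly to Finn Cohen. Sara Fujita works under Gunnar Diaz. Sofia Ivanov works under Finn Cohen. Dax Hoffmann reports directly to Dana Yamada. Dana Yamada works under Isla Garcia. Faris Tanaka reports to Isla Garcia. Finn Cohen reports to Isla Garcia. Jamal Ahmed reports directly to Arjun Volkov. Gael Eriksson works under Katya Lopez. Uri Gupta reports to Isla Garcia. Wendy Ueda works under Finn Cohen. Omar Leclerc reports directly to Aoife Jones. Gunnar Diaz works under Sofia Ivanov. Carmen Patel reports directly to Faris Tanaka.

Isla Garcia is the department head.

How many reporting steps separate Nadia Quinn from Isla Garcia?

Chain from Nadia Quinn up to Isla Garcia: Nadia Quinn → Finn Cohen → Isla Garcia. That is 2 steps up, so Nadia Quinn is 2 levels below Isla Garcia.

2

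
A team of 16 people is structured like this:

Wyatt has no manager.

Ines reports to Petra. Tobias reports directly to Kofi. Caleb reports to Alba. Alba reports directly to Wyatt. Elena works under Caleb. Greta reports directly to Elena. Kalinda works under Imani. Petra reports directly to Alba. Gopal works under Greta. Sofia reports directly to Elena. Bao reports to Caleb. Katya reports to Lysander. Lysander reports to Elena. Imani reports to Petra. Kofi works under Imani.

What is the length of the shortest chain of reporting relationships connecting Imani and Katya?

6

Imani is 2 levels below Alba, and Katya is 4 levels below Alba (their lowest common manager). The shortest path runs up from Imani to Alba and back down to Katya: 2 + 4 = 6 links.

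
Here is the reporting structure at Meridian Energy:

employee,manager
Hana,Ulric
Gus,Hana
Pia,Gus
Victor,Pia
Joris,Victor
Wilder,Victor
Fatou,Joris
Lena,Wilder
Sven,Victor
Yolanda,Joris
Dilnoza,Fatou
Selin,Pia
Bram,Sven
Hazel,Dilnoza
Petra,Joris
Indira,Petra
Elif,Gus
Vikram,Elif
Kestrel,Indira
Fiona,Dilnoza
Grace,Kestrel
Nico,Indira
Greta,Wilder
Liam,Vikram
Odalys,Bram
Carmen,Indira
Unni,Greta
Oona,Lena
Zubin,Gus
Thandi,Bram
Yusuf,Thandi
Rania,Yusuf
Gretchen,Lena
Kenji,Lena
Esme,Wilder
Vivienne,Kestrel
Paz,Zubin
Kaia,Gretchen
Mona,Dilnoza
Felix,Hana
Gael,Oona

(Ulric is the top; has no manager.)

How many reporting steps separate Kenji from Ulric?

Chain from Kenji up to Ulric: Kenji → Lena → Wilder → Victor → Pia → Gus → Hana → Ulric. That is 7 steps up, so Kenji is 7 levels below Ulric.

7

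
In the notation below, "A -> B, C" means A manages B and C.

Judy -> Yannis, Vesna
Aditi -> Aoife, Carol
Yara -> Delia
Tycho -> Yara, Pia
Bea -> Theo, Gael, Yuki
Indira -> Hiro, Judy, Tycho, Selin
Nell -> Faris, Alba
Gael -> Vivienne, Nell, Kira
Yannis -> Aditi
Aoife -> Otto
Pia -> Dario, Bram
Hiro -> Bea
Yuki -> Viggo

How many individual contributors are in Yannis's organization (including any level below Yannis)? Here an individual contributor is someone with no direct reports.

2

The people in Yannis's organization with no one reporting to them are Carol, Otto. That is 2.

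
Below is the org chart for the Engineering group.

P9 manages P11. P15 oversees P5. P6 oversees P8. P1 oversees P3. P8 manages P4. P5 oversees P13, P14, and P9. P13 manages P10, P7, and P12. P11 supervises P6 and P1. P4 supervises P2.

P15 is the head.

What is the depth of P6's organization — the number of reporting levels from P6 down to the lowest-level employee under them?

The longest chain under P6 runs P6 → P8 → P4 → P2, which is 3 levels below P6.

3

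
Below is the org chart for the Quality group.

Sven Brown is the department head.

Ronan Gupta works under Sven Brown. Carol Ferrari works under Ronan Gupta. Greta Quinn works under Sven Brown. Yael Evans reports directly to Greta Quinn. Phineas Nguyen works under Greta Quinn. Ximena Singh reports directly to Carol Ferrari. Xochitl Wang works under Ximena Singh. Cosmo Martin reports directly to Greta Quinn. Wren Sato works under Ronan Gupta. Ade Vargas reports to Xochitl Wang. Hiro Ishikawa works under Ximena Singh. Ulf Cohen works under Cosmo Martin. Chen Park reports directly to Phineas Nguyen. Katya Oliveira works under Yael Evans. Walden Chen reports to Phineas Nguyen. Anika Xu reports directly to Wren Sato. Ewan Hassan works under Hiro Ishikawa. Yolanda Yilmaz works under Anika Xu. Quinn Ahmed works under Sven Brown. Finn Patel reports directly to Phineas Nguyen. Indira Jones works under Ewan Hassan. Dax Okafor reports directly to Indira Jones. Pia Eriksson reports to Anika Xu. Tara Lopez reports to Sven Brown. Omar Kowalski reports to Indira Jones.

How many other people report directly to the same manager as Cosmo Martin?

2

Cosmo Martin reports to Greta Quinn. Greta Quinn's other direct reports are Yael Evans, Phineas Nguyen — 2 peers.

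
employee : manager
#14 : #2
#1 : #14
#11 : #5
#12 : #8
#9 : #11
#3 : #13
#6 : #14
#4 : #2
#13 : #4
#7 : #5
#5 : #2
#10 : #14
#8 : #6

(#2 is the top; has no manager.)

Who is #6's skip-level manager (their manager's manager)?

#2

#6 reports to #14, and #14 reports to #2. So #6's skip-level manager is #2.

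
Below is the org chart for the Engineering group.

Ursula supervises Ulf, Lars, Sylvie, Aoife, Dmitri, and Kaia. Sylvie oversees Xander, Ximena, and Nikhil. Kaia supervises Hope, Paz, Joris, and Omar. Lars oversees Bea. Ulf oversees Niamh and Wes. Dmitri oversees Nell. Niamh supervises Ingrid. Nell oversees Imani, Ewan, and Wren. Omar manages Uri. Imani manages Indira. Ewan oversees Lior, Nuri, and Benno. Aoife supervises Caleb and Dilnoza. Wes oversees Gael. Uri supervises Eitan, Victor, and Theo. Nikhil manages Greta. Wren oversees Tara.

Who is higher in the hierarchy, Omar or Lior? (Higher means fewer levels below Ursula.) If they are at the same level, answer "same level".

Omar

Omar is 2 levels below Ursula; Lior is 4. Omar is higher.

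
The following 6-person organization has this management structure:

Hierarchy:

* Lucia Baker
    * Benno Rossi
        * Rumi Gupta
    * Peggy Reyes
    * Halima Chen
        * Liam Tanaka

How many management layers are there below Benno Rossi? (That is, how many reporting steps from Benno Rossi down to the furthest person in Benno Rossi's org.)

1

The longest chain under Benno Rossi runs Benno Rossi → Rumi Gupta, which is 1 level below Benno Rossi.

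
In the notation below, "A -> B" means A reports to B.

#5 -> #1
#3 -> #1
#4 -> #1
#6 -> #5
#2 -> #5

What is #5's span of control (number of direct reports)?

#5 directly manages #6, #2. That is 2 direct reports.

2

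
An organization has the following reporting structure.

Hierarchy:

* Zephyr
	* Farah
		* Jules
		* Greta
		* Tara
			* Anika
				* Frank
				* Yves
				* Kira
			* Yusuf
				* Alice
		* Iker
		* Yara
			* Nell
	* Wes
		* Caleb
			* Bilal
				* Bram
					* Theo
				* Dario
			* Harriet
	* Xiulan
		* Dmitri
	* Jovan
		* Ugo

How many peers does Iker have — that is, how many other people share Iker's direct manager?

Iker reports to Farah. Farah's other direct reports are Jules, Greta, Tara, Yara — 4 peers.

4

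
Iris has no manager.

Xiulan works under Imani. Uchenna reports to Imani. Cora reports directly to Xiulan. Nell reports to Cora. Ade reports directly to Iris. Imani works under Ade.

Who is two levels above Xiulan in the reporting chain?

Xiulan reports to Imani, and Imani reports to Ade. So Xiulan's skip-level manager is Ade.

Ade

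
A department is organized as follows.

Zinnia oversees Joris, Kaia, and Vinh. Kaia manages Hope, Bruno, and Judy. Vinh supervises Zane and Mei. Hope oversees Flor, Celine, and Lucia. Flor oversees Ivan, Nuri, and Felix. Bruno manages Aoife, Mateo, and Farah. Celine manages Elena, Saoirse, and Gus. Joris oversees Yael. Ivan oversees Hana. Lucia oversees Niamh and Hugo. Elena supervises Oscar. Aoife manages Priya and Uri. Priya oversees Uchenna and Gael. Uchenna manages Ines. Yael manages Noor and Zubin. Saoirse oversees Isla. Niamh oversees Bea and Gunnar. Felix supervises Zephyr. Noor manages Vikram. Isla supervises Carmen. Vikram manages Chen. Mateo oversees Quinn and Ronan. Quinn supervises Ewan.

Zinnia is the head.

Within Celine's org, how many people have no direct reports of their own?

3

The people in Celine's organization with no one reporting to them are Gus, Carmen, Oscar. That is 3.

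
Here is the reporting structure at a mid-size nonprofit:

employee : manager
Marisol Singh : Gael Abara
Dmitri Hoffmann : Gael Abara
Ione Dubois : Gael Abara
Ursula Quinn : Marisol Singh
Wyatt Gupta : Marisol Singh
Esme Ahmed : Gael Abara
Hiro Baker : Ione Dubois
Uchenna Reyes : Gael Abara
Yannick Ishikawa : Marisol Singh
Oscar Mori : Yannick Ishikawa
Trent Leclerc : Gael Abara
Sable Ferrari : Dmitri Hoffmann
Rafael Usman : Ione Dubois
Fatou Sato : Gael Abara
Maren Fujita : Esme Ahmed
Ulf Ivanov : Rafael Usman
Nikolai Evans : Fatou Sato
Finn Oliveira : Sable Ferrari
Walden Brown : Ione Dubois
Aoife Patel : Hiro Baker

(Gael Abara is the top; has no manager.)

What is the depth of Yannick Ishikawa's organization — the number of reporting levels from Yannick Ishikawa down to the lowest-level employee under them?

The longest chain under Yannick Ishikawa runs Yannick Ishikawa → Oscar Mori, which is 1 level below Yannick Ishikawa.

1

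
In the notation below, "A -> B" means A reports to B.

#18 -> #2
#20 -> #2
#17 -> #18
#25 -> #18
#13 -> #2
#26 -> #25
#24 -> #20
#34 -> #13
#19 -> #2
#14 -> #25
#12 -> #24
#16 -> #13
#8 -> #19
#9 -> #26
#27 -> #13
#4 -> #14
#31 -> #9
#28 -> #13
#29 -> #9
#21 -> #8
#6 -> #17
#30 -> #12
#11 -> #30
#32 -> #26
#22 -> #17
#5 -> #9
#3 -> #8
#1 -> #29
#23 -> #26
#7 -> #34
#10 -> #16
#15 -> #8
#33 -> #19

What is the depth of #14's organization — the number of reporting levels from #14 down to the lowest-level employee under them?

The longest chain under #14 runs #14 → #4, which is 1 level below #14.

1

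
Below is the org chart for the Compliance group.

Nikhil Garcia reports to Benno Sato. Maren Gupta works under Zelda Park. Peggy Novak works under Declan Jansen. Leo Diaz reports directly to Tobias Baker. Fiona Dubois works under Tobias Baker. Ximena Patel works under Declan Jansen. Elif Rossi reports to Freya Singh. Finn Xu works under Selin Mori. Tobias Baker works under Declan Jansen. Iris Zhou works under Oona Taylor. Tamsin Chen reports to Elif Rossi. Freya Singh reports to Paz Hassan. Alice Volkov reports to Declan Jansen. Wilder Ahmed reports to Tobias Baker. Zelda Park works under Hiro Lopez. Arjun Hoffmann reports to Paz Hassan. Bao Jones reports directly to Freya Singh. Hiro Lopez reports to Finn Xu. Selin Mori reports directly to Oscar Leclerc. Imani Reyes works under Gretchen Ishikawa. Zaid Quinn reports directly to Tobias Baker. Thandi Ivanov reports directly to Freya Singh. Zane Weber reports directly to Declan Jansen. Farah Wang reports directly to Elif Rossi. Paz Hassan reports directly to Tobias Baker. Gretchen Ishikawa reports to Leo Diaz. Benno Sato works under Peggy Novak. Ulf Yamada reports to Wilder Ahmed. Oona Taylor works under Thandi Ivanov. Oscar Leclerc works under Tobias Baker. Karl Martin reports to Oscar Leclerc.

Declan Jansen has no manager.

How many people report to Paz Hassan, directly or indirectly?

9

Paz Hassan directly manages Freya Singh, Arjun Hoffmann. Under Freya Singh: Bao Jones, Thandi Ivanov, Oona Taylor, Iris Zhou, Elif Rossi, Farah Wang, Tamsin Chen (7). Arjun Hoffmann has no reports. So Paz Hassan's organization is 2 direct reports plus everyone under them: 8 + 1 = 9.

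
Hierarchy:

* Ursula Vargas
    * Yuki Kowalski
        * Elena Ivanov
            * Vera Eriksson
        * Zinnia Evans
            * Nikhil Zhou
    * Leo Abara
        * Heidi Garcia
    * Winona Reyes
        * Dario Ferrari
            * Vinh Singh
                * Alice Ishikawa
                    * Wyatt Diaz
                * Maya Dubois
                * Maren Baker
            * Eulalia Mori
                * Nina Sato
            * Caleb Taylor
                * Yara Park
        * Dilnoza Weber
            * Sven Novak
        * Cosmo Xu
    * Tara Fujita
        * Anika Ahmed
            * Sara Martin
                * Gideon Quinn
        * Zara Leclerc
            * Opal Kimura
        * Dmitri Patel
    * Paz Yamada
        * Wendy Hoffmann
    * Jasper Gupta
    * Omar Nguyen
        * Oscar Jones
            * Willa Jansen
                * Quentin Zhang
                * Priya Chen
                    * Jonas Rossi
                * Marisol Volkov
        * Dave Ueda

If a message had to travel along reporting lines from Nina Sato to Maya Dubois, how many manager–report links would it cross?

4

Nina Sato is 2 levels below Dario Ferrari, and Maya Dubois is 2 levels below Dario Ferrari (their lowest common manager). The shortest path runs up from Nina Sato to Dario Ferrari and back down to Maya Dubois: 2 + 2 = 4 links.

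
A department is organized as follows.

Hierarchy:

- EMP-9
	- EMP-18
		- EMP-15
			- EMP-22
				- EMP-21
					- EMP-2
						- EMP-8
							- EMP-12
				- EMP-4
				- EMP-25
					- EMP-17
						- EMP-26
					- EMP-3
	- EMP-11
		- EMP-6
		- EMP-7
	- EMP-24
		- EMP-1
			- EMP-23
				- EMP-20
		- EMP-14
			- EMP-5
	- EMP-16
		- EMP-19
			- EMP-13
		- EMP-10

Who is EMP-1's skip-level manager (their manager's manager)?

EMP-1 reports to EMP-24, and EMP-24 reports to EMP-9. So EMP-1's skip-level manager is EMP-9.

EMP-9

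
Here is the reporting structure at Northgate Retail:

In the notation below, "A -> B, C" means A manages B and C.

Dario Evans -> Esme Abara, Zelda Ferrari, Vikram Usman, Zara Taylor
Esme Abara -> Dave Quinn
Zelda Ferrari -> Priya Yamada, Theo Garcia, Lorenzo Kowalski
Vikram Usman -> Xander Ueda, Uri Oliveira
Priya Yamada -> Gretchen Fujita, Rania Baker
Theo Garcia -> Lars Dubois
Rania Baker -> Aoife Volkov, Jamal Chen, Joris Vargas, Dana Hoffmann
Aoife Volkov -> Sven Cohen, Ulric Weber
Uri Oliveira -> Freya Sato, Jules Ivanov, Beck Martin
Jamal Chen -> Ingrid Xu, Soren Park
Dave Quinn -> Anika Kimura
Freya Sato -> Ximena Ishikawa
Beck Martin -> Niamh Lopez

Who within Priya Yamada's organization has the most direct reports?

Direct-report counts within Priya Yamada's organization: Priya Yamada has 2; Rania Baker has 4; Jamal Chen has 2; Aoife Volkov has 2. The largest is 4, held by Rania Baker.

Rania Baker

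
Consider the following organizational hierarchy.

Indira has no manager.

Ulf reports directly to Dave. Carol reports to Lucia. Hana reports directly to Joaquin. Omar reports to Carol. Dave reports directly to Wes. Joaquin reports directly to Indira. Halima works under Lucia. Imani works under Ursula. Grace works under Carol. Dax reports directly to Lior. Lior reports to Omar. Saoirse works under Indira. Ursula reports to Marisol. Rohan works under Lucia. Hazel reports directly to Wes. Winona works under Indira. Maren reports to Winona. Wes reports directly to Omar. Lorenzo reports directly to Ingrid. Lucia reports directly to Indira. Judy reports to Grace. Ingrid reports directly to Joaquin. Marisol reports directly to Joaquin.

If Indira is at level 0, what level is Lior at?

4

Chain from Lior up to Indira: Lior → Omar → Carol → Lucia → Indira. That is 4 steps up, so Lior is 4 levels below Indira.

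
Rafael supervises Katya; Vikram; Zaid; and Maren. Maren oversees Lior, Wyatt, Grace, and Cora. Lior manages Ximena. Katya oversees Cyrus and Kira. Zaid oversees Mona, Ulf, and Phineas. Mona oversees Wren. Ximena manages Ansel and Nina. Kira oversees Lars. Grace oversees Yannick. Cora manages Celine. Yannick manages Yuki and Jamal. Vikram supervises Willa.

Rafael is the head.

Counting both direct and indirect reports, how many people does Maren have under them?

Maren directly manages Lior, Wyatt, Grace, Cora. Under Lior: Ximena, Nina, Ansel (3). Wyatt has no reports. Under Grace: Yannick, Jamal, Yuki (3). Under Cora: Celine (1). So Maren's organization is 4 direct reports plus everyone under them: 4 + 1 + 4 + 2 = 11.

11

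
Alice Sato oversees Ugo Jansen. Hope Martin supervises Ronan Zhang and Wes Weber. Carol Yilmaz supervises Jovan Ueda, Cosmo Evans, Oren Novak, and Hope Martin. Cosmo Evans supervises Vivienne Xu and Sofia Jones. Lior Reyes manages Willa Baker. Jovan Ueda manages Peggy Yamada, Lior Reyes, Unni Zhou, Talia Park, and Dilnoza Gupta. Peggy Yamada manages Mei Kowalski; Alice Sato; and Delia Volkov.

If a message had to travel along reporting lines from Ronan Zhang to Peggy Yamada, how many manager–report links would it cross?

Ronan Zhang is 2 levels below Carol Yilmaz, and Peggy Yamada is 2 levels below Carol Yilmaz (their lowest common manager). The shortest path runs up from Ronan Zhang to Carol Yilmaz and back down to Peggy Yamada: 2 + 2 = 4 links.

4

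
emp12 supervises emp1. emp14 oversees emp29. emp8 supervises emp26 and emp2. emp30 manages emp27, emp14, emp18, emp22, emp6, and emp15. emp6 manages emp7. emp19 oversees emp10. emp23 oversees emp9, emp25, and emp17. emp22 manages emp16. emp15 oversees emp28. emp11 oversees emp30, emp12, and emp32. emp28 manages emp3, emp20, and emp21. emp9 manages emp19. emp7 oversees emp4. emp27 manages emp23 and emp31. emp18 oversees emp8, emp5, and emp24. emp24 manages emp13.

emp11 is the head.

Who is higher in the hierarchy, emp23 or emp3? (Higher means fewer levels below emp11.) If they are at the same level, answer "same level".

emp23 is 3 levels below emp11; emp3 is 4. emp23 is higher.

emp23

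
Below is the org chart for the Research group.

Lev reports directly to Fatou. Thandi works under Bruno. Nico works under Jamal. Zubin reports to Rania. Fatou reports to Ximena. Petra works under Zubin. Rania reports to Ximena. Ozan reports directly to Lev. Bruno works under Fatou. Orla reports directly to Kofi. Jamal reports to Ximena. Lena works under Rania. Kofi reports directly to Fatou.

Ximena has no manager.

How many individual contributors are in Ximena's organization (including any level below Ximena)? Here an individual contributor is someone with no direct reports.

The people in Ximena's organization with no one reporting to them are Ozan, Thandi, Orla, Lena, Petra, Nico. That is 6.

6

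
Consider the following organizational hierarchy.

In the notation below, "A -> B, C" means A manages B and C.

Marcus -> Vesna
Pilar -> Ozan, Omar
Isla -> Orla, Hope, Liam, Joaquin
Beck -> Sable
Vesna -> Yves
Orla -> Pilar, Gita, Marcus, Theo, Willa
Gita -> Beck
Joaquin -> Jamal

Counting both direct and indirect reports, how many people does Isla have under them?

16

Isla directly manages Orla, Hope, Liam, Joaquin. Under Orla: Willa, Theo, Marcus, Vesna, Yves, Gita, Beck, Sable, Pilar, Omar, Ozan (11). Hope has no reports. Liam has no reports. Under Joaquin: Jamal (1). So Isla's organization is 4 direct reports plus everyone under them: 12 + 1 + 1 + 2 = 16.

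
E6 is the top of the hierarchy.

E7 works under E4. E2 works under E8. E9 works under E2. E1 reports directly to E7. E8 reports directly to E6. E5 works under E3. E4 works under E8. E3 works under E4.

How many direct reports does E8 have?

E8 directly manages E2, E4. That is 2 direct reports.

2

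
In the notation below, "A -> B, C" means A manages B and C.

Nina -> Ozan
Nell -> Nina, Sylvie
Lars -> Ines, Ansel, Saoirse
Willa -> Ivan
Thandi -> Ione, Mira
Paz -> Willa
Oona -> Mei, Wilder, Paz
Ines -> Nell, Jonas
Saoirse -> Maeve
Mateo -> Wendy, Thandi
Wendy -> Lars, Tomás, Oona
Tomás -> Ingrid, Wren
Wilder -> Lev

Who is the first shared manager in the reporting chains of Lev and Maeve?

Wendy

Lev's chain of managers is Wilder, Oona, Wendy, Mateo. Maeve's chain of managers is Saoirse, Lars, Wendy, Mateo. The first manager that appears in both chains is Wendy.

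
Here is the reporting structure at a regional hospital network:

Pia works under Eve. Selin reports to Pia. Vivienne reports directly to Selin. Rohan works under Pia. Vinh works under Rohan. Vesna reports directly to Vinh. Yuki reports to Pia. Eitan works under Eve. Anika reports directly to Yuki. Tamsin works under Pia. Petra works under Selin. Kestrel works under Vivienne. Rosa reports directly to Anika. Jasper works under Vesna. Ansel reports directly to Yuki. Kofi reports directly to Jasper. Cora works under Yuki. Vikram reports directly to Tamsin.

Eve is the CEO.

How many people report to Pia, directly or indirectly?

16

Pia directly manages Selin, Rohan, Yuki, Tamsin. Under Selin: Petra, Vivienne, Kestrel (3). Under Rohan: Vinh, Vesna, Jasper, Kofi (4). Under Yuki: Cora, Ansel, Anika, Rosa (4). Under Tamsin: Vikram (1). So Pia's organization is 4 direct reports plus everyone under them: 4 + 5 + 5 + 2 = 16.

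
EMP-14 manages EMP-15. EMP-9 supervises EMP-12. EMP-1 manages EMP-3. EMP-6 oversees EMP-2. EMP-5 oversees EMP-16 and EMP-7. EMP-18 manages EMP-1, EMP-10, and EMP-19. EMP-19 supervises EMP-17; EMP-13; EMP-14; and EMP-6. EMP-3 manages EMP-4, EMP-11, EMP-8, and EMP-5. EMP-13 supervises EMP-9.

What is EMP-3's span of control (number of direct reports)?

4

EMP-3 directly manages EMP-4, EMP-11, EMP-8, EMP-5. That is 4 direct reports.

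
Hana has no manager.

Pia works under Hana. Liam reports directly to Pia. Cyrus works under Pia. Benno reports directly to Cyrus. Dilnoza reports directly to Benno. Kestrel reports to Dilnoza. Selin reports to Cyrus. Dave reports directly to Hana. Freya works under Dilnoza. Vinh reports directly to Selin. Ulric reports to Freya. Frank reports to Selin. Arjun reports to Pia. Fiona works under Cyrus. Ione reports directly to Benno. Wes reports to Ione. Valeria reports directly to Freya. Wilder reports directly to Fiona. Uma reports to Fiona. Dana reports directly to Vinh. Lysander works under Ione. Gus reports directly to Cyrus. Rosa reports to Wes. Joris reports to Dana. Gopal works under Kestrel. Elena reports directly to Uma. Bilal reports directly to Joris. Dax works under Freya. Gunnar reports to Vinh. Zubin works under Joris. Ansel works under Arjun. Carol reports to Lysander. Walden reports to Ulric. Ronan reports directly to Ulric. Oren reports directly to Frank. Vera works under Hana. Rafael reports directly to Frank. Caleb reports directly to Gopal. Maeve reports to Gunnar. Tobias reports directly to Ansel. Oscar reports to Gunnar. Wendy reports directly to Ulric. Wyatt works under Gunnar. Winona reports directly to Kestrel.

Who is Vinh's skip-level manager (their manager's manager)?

Vinh reports to Selin, and Selin reports to Cyrus. So Vinh's skip-level manager is Cyrus.

Cyrus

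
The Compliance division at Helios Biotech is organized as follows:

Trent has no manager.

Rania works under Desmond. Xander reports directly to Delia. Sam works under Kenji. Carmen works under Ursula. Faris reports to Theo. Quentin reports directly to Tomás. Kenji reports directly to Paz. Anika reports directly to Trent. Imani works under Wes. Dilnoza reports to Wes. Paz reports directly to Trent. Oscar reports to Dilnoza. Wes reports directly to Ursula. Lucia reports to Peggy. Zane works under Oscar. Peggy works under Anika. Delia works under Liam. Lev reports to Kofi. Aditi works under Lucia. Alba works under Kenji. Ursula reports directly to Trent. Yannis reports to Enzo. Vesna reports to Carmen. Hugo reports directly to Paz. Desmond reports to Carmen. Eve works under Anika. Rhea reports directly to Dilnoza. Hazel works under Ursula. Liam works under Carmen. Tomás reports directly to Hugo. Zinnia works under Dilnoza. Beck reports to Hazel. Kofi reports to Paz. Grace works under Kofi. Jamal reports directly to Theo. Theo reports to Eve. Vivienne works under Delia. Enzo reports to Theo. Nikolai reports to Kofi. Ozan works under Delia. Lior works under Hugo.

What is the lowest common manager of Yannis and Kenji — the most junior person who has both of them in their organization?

Trent

Yannis's chain of managers is Enzo, Theo, Eve, Anika, Trent. Kenji's chain of managers is Paz, Trent. The first manager that appears in both chains is Trent.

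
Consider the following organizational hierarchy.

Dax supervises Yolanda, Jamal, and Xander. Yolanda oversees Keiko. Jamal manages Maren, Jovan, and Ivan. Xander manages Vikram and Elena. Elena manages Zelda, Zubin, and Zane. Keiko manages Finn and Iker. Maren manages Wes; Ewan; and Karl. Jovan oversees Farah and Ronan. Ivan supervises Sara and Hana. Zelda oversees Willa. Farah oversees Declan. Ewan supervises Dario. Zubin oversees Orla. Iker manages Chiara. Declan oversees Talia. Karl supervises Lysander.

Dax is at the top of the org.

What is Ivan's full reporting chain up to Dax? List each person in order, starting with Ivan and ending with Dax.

Ivan reports to Jamal. Jamal reports to Dax. Dax is at the top.

Ivan -> Jamal -> Dax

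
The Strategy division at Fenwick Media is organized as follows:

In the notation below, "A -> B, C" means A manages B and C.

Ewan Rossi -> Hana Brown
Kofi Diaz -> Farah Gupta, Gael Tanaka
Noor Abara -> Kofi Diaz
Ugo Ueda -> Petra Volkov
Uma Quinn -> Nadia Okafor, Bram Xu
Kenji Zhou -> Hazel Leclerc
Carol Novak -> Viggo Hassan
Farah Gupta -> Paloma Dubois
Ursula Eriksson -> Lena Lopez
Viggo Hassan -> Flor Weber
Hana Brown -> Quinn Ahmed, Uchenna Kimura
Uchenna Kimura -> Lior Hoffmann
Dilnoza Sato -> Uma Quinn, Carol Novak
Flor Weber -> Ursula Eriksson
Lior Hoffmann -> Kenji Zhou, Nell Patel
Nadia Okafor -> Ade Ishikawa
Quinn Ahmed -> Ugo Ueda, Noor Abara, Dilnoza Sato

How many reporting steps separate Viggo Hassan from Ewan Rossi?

Chain from Viggo Hassan up to Ewan Rossi: Viggo Hassan → Carol Novak → Dilnoza Sato → Quinn Ahmed → Hana Brown → Ewan Rossi. That is 5 steps up, so Viggo Hassan is 5 levels below Ewan Rossi.

5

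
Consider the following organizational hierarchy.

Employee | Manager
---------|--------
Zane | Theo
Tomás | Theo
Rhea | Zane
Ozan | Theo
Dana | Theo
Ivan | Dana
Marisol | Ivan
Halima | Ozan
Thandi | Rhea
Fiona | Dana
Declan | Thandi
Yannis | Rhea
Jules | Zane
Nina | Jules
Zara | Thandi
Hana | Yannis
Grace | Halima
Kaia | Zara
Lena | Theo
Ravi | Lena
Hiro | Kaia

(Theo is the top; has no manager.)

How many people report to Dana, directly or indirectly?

Dana directly manages Ivan, Fiona. Under Ivan: Marisol (1). Fiona has no reports. So Dana's organization is 2 direct reports plus everyone under them: 2 + 1 = 3.

3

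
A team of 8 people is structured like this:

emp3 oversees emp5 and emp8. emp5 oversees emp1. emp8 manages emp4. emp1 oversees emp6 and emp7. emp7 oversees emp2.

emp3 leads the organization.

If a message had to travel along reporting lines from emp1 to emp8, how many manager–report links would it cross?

3

emp1 is 2 levels below emp3, and emp8 is 1 level below emp3 (their lowest common manager). The shortest path runs up from emp1 to emp3 and back down to emp8: 2 + 1 = 3 links.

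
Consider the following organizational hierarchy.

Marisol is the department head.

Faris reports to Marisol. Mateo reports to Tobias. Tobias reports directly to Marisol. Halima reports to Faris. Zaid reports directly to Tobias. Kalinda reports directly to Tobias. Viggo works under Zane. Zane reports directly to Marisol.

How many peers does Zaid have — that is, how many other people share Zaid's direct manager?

2

Zaid reports to Tobias. Tobias's other direct reports are Kalinda, Mateo — 2 peers.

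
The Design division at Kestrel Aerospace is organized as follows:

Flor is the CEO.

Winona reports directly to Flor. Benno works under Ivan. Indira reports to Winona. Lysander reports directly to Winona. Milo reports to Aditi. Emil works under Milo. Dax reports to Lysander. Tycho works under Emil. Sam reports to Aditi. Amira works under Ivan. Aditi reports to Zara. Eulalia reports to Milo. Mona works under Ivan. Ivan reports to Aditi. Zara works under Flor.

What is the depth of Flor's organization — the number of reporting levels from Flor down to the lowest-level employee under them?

5

The longest chain under Flor runs Flor → Zara → Aditi → Milo → Emil → Tycho, which is 5 levels below Flor.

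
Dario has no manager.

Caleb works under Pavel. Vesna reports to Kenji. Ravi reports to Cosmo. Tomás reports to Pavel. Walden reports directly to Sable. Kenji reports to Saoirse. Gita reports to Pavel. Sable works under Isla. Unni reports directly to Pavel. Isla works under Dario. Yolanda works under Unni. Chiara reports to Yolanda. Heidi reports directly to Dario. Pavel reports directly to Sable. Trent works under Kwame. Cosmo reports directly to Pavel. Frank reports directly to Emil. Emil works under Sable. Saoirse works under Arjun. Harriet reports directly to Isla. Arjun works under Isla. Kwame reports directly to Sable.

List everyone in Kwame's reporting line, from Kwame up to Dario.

Kwame reports to Sable. Sable reports to Isla. Isla reports to Dario. Dario is at the top.

Kwame -> Sable -> Isla -> Dario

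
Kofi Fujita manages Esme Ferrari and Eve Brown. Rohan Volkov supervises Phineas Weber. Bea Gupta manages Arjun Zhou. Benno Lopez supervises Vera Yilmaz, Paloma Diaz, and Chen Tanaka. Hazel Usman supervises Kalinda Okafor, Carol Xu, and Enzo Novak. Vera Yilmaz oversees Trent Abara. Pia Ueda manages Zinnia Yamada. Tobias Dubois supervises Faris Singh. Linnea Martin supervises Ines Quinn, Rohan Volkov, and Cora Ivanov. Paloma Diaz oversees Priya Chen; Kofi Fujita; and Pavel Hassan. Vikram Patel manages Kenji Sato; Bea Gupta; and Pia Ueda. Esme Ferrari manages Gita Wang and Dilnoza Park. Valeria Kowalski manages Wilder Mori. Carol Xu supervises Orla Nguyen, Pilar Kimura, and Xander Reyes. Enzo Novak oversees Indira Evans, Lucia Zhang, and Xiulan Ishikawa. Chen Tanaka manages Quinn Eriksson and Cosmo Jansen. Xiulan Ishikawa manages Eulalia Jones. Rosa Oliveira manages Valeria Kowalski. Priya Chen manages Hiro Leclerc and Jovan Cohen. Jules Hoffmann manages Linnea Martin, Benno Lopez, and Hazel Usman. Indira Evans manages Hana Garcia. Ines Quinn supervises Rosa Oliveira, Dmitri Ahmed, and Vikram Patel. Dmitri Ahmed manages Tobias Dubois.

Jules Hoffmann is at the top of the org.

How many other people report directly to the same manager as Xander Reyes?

2

Xander Reyes reports to Carol Xu. Carol Xu's other direct reports are Orla Nguyen, Pilar Kimura — 2 peers.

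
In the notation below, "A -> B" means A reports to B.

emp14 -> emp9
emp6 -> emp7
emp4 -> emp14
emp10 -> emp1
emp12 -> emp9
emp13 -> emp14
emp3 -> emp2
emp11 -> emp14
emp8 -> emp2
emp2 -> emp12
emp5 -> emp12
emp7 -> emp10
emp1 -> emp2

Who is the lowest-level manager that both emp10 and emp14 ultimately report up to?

emp10's chain of managers is emp1, emp2, emp12, emp9. emp14's chain of managers is emp9. The first manager that appears in both chains is emp9.

emp9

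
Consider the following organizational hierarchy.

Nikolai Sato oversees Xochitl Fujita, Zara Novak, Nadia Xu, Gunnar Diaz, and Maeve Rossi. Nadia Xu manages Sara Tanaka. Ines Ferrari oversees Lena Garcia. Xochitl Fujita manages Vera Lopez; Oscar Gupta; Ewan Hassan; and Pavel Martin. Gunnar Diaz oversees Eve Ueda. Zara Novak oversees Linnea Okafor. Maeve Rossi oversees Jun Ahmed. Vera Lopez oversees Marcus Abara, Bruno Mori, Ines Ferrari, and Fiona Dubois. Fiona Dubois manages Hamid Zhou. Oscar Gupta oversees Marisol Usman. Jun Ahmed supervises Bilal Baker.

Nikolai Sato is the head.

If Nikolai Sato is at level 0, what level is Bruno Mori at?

Chain from Bruno Mori up to Nikolai Sato: Bruno Mori → Vera Lopez → Xochitl Fujita → Nikolai Sato. That is 3 steps up, so Bruno Mori is 3 levels below Nikolai Sato.

3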